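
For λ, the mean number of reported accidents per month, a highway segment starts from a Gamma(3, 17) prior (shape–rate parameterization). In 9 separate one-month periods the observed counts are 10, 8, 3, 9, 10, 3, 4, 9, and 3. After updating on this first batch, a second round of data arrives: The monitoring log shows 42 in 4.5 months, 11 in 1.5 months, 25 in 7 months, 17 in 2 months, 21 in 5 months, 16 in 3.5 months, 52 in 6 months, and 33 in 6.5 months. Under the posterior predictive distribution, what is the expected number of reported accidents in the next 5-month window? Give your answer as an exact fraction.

Total count: 10 + 8 + 3 + 9 + 10 + 3 + 4 + 9 + 3 = 59.
Total exposure: 9 months.
After the first batch: Gamma(3 + 59, 17 + 9) = Gamma(62, 26).
Total count: 42 + 11 + 25 + 17 + 21 + 16 + 52 + 33 = 217.
Total exposure: 4.5 + 1.5 + 7 + 2 + 5 + 3.5 + 6 + 6.5 = 36 months.
After the second batch: Gamma(62 + 217, 26 + 36) = Gamma(279, 62).
Predictive mean over a 5-month window = T·E[λ|data] = 5·279/62 = 45/2.

45/2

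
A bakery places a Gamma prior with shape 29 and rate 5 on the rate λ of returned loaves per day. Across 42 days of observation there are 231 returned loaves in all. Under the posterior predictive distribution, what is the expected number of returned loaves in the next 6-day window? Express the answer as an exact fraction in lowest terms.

Total count 231 over total exposure 42 days.
Conjugate update: add total count to the shape and total exposure to the rate, giving Gamma(260, 47).
Predictive mean over a 6-day window = T·E[λ|data] = 6·260/47 = 1560/47.

1560/47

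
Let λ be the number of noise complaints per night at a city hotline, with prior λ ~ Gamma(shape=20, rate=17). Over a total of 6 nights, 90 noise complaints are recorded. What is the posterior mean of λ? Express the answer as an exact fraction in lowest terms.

110/23

Total count 90 over total exposure 6 nights.
Conjugate update: add total count to the shape and total exposure to the rate, giving Gamma(110, 23).
Posterior mean = α'/β' = 110/23.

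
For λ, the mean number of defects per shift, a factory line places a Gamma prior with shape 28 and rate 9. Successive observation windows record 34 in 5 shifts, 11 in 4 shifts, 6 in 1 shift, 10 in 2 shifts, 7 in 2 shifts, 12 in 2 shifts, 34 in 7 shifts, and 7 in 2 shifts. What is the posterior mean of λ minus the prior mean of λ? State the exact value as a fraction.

Total count: 34 + 11 + 6 + 10 + 7 + 12 + 34 + 7 = 121.
Total exposure: 5 + 4 + 1 + 2 + 2 + 2 + 7 + 2 = 25 shifts.
Conjugate update: add total count to the shape and total exposure to the rate, giving Gamma(149, 34).
Posterior mean = 149/34 = 149/34; prior mean = 28/9 = 28/9. Difference = 149/34 − 28/9 = 389/306.

389/306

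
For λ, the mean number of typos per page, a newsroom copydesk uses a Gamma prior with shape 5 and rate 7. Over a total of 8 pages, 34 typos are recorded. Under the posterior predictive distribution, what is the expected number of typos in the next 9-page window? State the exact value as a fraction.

Total count 34 over total exposure 8 pages.
The Gamma prior is conjugate for the Poisson rate, so λ | data ~ Gamma(5+34, 7+8) = Gamma(39, 15).
Predictive mean over a 9-page window = T·E[λ|data] = 9·39/15 = 117/5.

117/5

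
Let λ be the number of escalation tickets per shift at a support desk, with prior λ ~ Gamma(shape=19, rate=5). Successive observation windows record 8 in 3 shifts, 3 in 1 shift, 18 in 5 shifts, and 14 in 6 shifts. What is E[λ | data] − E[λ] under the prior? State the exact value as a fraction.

-7/10

Total count: 8 + 3 + 18 + 14 = 43.
Total exposure: 3 + 1 + 5 + 6 = 15 shifts.
The Gamma prior is conjugate for the Poisson rate, so λ | data ~ Gamma(19+43, 5+15) = Gamma(62, 20).
Posterior mean = 62/20 = 31/10; prior mean = 19/5 = 19/5. Difference = 31/10 − 19/5 = -7/10.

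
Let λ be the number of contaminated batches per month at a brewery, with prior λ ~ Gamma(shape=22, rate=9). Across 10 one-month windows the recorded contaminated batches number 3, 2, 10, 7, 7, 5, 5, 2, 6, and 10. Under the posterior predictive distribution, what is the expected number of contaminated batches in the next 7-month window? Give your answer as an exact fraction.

Total count: 3 + 2 + 10 + 7 + 7 + 5 + 5 + 2 + 6 + 10 = 57.
Total exposure: 10 months.
By Gamma–Poisson conjugacy, the posterior is Gamma(α + Σx, β + Σt) = Gamma(22 + 57, 9 + 10) = Gamma(79, 19).
Predictive mean over a 7-month window = T·E[λ|data] = 7·79/19 = 553/19.

553/19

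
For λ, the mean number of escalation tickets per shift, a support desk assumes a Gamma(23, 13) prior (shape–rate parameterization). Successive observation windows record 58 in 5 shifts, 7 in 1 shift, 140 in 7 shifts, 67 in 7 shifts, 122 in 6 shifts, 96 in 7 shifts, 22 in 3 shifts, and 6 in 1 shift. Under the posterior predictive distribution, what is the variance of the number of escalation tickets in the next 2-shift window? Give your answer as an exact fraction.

14066/625

Total count: 58 + 7 + 140 + 67 + 122 + 96 + 22 + 6 = 518.
Total exposure: 5 + 1 + 7 + 7 + 6 + 7 + 3 + 1 = 37 shifts.
By Gamma–Poisson conjugacy, the posterior is Gamma(α + Σx, β + Σt) = Gamma(23 + 518, 13 + 37) = Gamma(541, 50).
The posterior predictive for a window of length T is Negative Binomial with variance T·α'·(β'+T)/β'² = 2·541·52/2500 = 14066/625.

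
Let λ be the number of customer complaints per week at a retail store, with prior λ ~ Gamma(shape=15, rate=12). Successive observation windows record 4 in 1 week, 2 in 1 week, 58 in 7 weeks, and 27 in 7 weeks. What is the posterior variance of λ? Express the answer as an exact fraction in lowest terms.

Total count: 4 + 2 + 58 + 27 = 91.
Total exposure: 1 + 1 + 7 + 7 = 16 weeks.
Conjugate update: add total count to the shape and total exposure to the rate, giving Gamma(106, 28).
Posterior variance = α'/β'² = 106/784 = 53/392.

53/392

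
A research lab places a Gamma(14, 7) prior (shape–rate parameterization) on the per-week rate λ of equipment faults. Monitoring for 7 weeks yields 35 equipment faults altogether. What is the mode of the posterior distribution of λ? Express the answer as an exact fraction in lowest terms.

Total count 35 over total exposure 7 weeks.
Conjugate update: add total count to the shape and total exposure to the rate, giving Gamma(49, 14).
Posterior mode = (α'−1)/β' = 48/14 = 24/7.

24/7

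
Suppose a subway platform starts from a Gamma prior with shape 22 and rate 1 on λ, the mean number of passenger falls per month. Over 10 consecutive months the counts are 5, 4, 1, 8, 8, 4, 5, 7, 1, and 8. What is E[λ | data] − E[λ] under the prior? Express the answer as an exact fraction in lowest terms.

Total count: 5 + 4 + 1 + 8 + 8 + 4 + 5 + 7 + 1 + 8 = 51.
Total exposure: 10 months.
Conjugate update: add total count to the shape and total exposure to the rate, giving Gamma(73, 11).
Posterior mean = 73/11 = 73/11; prior mean = 22/1 = 22. Difference = 73/11 − 22 = -169/11.

-169/11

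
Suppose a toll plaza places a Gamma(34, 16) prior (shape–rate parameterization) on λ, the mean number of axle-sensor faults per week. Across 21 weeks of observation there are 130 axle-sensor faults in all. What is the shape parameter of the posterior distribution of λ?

164

Total count 130 over total exposure 21 weeks.
Conjugate update: add total count to the shape and total exposure to the rate, giving Gamma(164, 37).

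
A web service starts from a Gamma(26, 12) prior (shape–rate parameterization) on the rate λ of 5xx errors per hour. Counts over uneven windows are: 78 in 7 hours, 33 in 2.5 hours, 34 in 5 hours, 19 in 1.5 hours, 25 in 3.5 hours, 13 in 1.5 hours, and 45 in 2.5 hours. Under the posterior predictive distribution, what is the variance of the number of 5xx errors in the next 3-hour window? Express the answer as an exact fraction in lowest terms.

126126/5041

Total count: 78 + 33 + 34 + 19 + 25 + 13 + 45 = 247.
Total exposure: 7 + 2.5 + 5 + 1.5 + 3.5 + 1.5 + 2.5 = 23.5 hours.
The Gamma prior is conjugate for the Poisson rate, so λ | data ~ Gamma(26+247, 12+23.5) = Gamma(273, 71/2).
The posterior predictive for a window of length T is Negative Binomial with variance T·α'·(β'+T)/β'² = 3·273·(77/2)/(5041/4) = 126126/5041.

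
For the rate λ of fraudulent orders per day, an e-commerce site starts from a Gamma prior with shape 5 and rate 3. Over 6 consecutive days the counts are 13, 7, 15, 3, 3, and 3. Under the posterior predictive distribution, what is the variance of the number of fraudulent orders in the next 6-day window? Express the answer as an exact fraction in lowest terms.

Total count: 13 + 7 + 15 + 3 + 3 + 3 = 44.
Total exposure: 6 days.
The Gamma prior is conjugate for the Poisson rate, so λ | data ~ Gamma(5+44, 3+6) = Gamma(49, 9).
The posterior predictive for a window of length T is Negative Binomial with variance T·α'·(β'+T)/β'² = 6·49·15/81 = 490/9.

490/9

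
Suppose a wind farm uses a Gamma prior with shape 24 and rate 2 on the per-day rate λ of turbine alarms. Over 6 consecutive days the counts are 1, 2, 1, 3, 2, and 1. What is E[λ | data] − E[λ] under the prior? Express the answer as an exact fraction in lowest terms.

-31/4

Total count: 1 + 2 + 1 + 3 + 2 + 1 = 10.
Total exposure: 6 days.
Gamma(α, β) with Poisson data over total exposure Σt gives posterior Gamma(α+Σx, β+Σt) = Gamma(34, 8).
Posterior mean = 34/8 = 17/4; prior mean = 24/2 = 12. Difference = 17/4 − 12 = -31/4.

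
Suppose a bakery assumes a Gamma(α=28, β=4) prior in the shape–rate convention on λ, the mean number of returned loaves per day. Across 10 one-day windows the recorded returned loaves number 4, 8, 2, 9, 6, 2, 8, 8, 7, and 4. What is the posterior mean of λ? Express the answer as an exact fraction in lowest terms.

43/7

Total count: 4 + 8 + 2 + 9 + 6 + 2 + 8 + 8 + 7 + 4 = 58.
Total exposure: 10 days.
Posterior: α' = 28 + 58 = 86, β' = 4 + 10 = 14.
Posterior mean = α'/β' = 86/14 = 43/7.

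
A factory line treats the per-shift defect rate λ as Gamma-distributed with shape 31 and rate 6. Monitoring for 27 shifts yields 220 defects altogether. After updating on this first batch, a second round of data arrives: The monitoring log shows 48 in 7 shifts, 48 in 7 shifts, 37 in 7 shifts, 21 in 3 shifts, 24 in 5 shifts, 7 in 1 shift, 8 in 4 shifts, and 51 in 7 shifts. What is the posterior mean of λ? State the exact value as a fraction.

Total count 220 over total exposure 27 shifts.
After the first batch: Gamma(31 + 220, 6 + 27) = Gamma(251, 33).
Total count: 48 + 48 + 37 + 21 + 24 + 7 + 8 + 51 = 244.
Total exposure: 7 + 7 + 7 + 3 + 5 + 1 + 4 + 7 = 41 shifts.
After the second batch: Gamma(251 + 244, 33 + 41) = Gamma(495, 74).
Posterior mean = α'/β' = 495/74.

495/74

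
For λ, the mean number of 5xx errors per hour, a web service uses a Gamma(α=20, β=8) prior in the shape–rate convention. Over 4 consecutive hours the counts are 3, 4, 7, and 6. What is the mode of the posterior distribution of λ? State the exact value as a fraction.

Total count: 3 + 4 + 7 + 6 = 20.
Total exposure: 4 hours.
Conjugate update: add total count to the shape and total exposure to the rate, giving Gamma(40, 12).
Posterior mode = (α'−1)/β' = 39/12 = 13/4.

13/4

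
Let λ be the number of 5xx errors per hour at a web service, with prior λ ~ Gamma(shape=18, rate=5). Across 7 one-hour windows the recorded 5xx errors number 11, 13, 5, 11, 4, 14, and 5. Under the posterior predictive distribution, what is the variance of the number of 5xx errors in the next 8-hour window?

Total count: 11 + 13 + 5 + 11 + 4 + 14 + 5 = 63.
Total exposure: 7 hours.
Posterior: α' = 18 + 63 = 81, β' = 5 + 7 = 12.
The posterior predictive for a window of length T is Negative Binomial with variance T·α'·(β'+T)/β'² = 8·81·20/144 = 90.

90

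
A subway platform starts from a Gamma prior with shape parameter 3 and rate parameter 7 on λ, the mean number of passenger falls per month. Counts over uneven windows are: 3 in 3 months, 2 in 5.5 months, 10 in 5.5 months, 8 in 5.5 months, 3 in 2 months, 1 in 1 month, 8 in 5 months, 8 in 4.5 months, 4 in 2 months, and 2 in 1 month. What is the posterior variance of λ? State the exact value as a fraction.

Total count: 3 + 2 + 10 + 8 + 3 + 1 + 8 + 8 + 4 + 2 = 49.
Total exposure: 3 + 5.5 + 5.5 + 5.5 + 2 + 1 + 5 + 4.5 + 2 + 1 = 35 months.
Gamma(α, β) with Poisson data over total exposure Σt gives posterior Gamma(α+Σx, β+Σt) = Gamma(52, 42).
Posterior variance = α'/β'² = 52/1764 = 13/441.

13/441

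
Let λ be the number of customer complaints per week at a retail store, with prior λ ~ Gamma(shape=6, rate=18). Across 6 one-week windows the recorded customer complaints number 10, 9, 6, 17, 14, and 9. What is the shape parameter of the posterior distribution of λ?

71

Total count: 10 + 9 + 6 + 17 + 14 + 9 = 65.
Total exposure: 6 weeks.
Posterior: α' = 6 + 65 = 71, β' = 18 + 6 = 24.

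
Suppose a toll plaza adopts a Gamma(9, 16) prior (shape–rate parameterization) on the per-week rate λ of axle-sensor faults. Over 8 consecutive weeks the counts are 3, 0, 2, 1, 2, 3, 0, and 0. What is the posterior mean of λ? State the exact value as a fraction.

Total count: 3 + 0 + 2 + 1 + 2 + 3 + 0 + 0 = 11.
Total exposure: 8 weeks.
The Gamma prior is conjugate for the Poisson rate, so λ | data ~ Gamma(9+11, 16+8) = Gamma(20, 24).
Posterior mean = α'/β' = 20/24 = 5/6.

5/6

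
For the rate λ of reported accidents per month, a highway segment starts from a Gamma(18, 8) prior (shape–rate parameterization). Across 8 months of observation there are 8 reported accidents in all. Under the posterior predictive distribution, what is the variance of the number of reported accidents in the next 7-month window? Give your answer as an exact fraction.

Total count 8 over total exposure 8 months.
The Gamma prior is conjugate for the Poisson rate, so λ | data ~ Gamma(18+8, 8+8) = Gamma(26, 16).
The posterior predictive for a window of length T is Negative Binomial with variance T·α'·(β'+T)/β'² = 7·26·23/256 = 2093/128.

2093/128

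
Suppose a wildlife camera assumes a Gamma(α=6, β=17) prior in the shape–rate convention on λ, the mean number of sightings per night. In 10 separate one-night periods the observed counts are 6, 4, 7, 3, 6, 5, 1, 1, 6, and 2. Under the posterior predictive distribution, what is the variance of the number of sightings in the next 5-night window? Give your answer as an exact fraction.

Total count: 6 + 4 + 7 + 3 + 6 + 5 + 1 + 1 + 6 + 2 = 41.
Total exposure: 10 nights.
Gamma(α, β) with Poisson data over total exposure Σt gives posterior Gamma(α+Σx, β+Σt) = Gamma(47, 27).
The posterior predictive for a window of length T is Negative Binomial with variance T·α'·(β'+T)/β'² = 5·47·32/729 = 7520/729.

7520/729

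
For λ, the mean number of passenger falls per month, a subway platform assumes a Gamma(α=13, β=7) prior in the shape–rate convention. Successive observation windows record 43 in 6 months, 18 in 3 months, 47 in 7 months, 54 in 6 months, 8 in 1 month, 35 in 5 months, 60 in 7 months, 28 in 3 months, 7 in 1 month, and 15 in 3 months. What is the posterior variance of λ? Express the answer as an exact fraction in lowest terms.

Total count: 43 + 18 + 47 + 54 + 8 + 35 + 60 + 28 + 7 + 15 = 315.
Total exposure: 6 + 3 + 7 + 6 + 1 + 5 + 7 + 3 + 1 + 3 = 42 months.
Conjugate update: add total count to the shape and total exposure to the rate, giving Gamma(328, 49).
Posterior variance = α'/β'² = 328/2401.

328/2401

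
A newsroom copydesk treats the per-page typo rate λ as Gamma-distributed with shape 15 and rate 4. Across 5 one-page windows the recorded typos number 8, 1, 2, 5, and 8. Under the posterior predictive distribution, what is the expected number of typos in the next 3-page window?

Total count: 8 + 1 + 2 + 5 + 8 = 24.
Total exposure: 5 pages.
Conjugate update: add total count to the shape and total exposure to the rate, giving Gamma(39, 9).
Predictive mean over a 3-page window = T·E[λ|data] = 3·39/9 = 13.

13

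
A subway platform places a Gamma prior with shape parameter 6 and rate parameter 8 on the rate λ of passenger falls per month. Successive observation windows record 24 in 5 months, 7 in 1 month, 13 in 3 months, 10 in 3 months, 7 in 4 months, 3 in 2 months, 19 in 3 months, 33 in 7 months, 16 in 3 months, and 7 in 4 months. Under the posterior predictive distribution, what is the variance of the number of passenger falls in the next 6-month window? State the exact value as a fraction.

42630/1849

Total count: 24 + 7 + 13 + 10 + 7 + 3 + 19 + 33 + 16 + 7 = 139.
Total exposure: 5 + 1 + 3 + 3 + 4 + 2 + 3 + 7 + 3 + 4 = 35 months.
Posterior: α' = 6 + 139 = 145, β' = 8 + 35 = 43.
The posterior predictive for a window of length T is Negative Binomial with variance T·α'·(β'+T)/β'² = 6·145·49/1849 = 42630/1849.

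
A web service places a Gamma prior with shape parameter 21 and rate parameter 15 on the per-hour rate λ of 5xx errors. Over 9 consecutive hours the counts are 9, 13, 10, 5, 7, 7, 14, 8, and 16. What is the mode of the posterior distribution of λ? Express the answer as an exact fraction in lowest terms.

Total count: 9 + 13 + 10 + 5 + 7 + 7 + 14 + 8 + 16 = 89.
Total exposure: 9 hours.
By Gamma–Poisson conjugacy, the posterior is Gamma(α + Σx, β + Σt) = Gamma(21 + 89, 15 + 9) = Gamma(110, 24).
Posterior mode = (α'−1)/β' = 109/24.

109/24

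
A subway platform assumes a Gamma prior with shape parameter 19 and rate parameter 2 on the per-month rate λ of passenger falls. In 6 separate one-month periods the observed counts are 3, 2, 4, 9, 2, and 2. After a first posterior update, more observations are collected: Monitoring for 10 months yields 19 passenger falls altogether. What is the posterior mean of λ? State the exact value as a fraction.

10/3

Total count: 3 + 2 + 4 + 9 + 2 + 2 = 22.
Total exposure: 6 months.
After the first batch: Gamma(19 + 22, 2 + 6) = Gamma(41, 8).
Total count 19 over total exposure 10 months.
After the second batch: Gamma(41 + 19, 8 + 10) = Gamma(60, 18).
Posterior mean = α'/β' = 60/18 = 10/3.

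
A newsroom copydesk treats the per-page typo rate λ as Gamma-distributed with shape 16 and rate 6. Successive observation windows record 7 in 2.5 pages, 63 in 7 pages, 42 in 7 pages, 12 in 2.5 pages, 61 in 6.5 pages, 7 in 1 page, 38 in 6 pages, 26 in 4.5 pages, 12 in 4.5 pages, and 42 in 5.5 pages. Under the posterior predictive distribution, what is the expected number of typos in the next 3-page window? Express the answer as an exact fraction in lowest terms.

978/53

Total count: 7 + 63 + 42 + 12 + 61 + 7 + 38 + 26 + 12 + 42 = 310.
Total exposure: 2.5 + 7 + 7 + 2.5 + 6.5 + 1 + 6 + 4.5 + 4.5 + 5.5 = 47 pages.
Posterior: α' = 16 + 310 = 326, β' = 6 + 47 = 53.
Predictive mean over a 3-page window = T·E[λ|data] = 3·326/53 = 978/53.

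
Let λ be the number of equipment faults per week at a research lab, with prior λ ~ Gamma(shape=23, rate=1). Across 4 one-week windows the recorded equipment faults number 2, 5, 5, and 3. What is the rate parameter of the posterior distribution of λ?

5

Total count: 2 + 5 + 5 + 3 = 15.
Total exposure: 4 weeks.
The Gamma prior is conjugate for the Poisson rate, so λ | data ~ Gamma(23+15, 1+4) = Gamma(38, 5).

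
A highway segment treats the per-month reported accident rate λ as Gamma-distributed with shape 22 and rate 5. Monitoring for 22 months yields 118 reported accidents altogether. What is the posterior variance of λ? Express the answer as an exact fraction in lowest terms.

140/729

Total count 118 over total exposure 22 months.
Gamma(α, β) with Poisson data over total exposure Σt gives posterior Gamma(α+Σx, β+Σt) = Gamma(140, 27).
Posterior variance = α'/β'² = 140/729.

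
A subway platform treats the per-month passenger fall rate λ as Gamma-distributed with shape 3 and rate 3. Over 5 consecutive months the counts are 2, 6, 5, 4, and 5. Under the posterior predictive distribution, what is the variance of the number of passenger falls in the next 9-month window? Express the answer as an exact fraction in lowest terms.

3825/64

Total count: 2 + 6 + 5 + 4 + 5 = 22.
Total exposure: 5 months.
The Gamma prior is conjugate for the Poisson rate, so λ | data ~ Gamma(3+22, 3+5) = Gamma(25, 8).
The posterior predictive for a window of length T is Negative Binomial with variance T·α'·(β'+T)/β'² = 9·25·17/64 = 3825/64.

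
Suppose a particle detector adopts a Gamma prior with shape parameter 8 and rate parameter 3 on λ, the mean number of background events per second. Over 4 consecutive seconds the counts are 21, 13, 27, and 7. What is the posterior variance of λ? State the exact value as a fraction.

76/49

Total count: 21 + 13 + 27 + 7 = 68.
Total exposure: 4 seconds.
Gamma(α, β) with Poisson data over total exposure Σt gives posterior Gamma(α+Σx, β+Σt) = Gamma(76, 7).
Posterior variance = α'/β'² = 76/49.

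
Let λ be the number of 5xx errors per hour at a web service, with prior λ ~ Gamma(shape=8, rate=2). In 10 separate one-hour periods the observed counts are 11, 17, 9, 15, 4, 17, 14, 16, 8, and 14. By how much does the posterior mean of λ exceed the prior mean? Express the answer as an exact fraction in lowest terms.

85/12

Total count: 11 + 17 + 9 + 15 + 4 + 17 + 14 + 16 + 8 + 14 = 125.
Total exposure: 10 hours.
By Gamma–Poisson conjugacy, the posterior is Gamma(α + Σx, β + Σt) = Gamma(8 + 125, 2 + 10) = Gamma(133, 12).
Posterior mean = 133/12 = 133/12; prior mean = 8/2 = 4. Difference = 133/12 − 4 = 85/12.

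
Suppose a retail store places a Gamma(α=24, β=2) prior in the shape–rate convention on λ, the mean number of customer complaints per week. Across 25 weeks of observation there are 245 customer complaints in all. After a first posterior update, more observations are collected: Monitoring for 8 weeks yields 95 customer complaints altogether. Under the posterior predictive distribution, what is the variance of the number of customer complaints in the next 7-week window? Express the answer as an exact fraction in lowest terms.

Total count 245 over total exposure 25 weeks.
After the first batch: Gamma(24 + 245, 2 + 25) = Gamma(269, 27).
Total count 95 over total exposure 8 weeks.
After the second batch: Gamma(269 + 95, 27 + 8) = Gamma(364, 35).
The posterior predictive for a window of length T is Negative Binomial with variance T·α'·(β'+T)/β'² = 7·364·42/1225 = 2184/25.

2184/25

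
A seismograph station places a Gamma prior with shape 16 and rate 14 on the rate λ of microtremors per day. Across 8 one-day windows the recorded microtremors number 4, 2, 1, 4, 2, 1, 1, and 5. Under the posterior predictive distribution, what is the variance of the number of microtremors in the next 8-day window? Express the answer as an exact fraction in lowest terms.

2160/121

Total count: 4 + 2 + 1 + 4 + 2 + 1 + 1 + 5 = 20.
Total exposure: 8 days.
Conjugate update: add total count to the shape and total exposure to the rate, giving Gamma(36, 22).
The posterior predictive for a window of length T is Negative Binomial with variance T·α'·(β'+T)/β'² = 8·36·30/484 = 2160/121.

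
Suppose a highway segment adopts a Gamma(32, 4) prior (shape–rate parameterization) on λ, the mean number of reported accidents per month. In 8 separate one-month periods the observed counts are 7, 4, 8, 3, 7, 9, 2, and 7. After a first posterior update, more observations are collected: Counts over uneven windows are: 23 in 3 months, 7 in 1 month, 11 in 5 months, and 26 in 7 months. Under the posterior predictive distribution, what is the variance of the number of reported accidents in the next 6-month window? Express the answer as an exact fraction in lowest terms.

Total count: 7 + 4 + 8 + 3 + 7 + 9 + 2 + 7 = 47.
Total exposure: 8 months.
After the first batch: Gamma(32 + 47, 4 + 8) = Gamma(79, 12).
Total count: 23 + 7 + 11 + 26 = 67.
Total exposure: 3 + 1 + 5 + 7 = 16 months.
After the second batch: Gamma(79 + 67, 12 + 16) = Gamma(146, 28).
The posterior predictive for a window of length T is Negative Binomial with variance T·α'·(β'+T)/β'² = 6·146·34/784 = 3723/98.

3723/98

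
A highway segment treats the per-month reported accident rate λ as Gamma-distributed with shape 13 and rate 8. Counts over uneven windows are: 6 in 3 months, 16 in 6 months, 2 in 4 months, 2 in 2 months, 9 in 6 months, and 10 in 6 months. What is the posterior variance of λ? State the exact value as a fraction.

58/1225

Total count: 6 + 16 + 2 + 2 + 9 + 10 = 45.
Total exposure: 3 + 6 + 4 + 2 + 6 + 6 = 27 months.
Conjugate update: add total count to the shape and total exposure to the rate, giving Gamma(58, 35).
Posterior variance = α'/β'² = 58/1225.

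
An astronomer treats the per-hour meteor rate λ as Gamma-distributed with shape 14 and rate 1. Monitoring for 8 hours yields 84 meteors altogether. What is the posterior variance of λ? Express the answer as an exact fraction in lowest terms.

Total count 84 over total exposure 8 hours.
Posterior: α' = 14 + 84 = 98, β' = 1 + 8 = 9.
Posterior variance = α'/β'² = 98/81.

98/81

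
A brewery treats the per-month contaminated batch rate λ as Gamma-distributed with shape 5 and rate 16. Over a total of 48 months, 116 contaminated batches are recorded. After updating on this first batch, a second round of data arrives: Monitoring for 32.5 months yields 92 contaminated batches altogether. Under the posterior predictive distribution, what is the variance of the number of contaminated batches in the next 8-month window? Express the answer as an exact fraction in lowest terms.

712272/37249

Total count 116 over total exposure 48 months.
After the first batch: Gamma(5 + 116, 16 + 48) = Gamma(121, 64).
Total count 92 over total exposure 32.5 months.
After the second batch: Gamma(121 + 92, 64 + 32.5) = Gamma(213, 193/2).
The posterior predictive for a window of length T is Negative Binomial with variance T·α'·(β'+T)/β'² = 8·213·(209/2)/(37249/4) = 712272/37249.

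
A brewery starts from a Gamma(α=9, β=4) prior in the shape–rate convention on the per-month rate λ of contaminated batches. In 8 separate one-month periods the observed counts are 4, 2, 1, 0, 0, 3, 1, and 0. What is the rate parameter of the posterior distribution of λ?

12

Total count: 4 + 2 + 1 + 0 + 0 + 3 + 1 + 0 = 11.
Total exposure: 8 months.
Posterior: α' = 9 + 11 = 20, β' = 4 + 8 = 12.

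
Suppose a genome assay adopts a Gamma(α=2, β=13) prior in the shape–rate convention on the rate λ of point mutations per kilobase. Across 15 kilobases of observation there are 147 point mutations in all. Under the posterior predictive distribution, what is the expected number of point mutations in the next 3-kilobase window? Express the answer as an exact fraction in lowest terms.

447/28

Total count 147 over total exposure 15 kilobases.
Posterior: α' = 2 + 147 = 149, β' = 13 + 15 = 28.
Predictive mean over a 3-kilobase window = T·E[λ|data] = 3·149/28 = 447/28.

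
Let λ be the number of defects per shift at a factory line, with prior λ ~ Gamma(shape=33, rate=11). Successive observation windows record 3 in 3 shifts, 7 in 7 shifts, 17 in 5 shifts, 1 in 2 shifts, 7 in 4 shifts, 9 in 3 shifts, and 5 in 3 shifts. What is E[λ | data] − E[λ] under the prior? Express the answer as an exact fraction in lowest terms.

-16/19

Total count: 3 + 7 + 17 + 1 + 7 + 9 + 5 = 49.
Total exposure: 3 + 7 + 5 + 2 + 4 + 3 + 3 = 27 shifts.
The Gamma prior is conjugate for the Poisson rate, so λ | data ~ Gamma(33+49, 11+27) = Gamma(82, 38).
Posterior mean = 82/38 = 41/19; prior mean = 33/11 = 3. Difference = 41/19 − 3 = -16/19.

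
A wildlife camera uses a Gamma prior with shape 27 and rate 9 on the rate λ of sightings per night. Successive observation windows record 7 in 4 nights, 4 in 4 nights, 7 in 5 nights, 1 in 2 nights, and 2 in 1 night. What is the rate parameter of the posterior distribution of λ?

25

Total count: 7 + 4 + 7 + 1 + 2 = 21.
Total exposure: 4 + 4 + 5 + 2 + 1 = 16 nights.
Posterior: α' = 27 + 21 = 48, β' = 9 + 16 = 25.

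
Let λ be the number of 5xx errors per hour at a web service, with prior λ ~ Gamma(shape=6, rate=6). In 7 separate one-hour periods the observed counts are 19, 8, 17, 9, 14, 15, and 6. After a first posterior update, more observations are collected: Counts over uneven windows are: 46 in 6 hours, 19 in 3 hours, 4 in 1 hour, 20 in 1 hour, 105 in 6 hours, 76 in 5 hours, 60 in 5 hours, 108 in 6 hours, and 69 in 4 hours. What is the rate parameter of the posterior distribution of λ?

50

Total count: 19 + 8 + 17 + 9 + 14 + 15 + 6 = 88.
Total exposure: 7 hours.
After the first batch: Gamma(6 + 88, 6 + 7) = Gamma(94, 13).
Total count: 46 + 19 + 4 + 20 + 105 + 76 + 60 + 108 + 69 = 507.
Total exposure: 6 + 3 + 1 + 1 + 6 + 5 + 5 + 6 + 4 = 37 hours.
After the second batch: Gamma(94 + 507, 13 + 37) = Gamma(601, 50).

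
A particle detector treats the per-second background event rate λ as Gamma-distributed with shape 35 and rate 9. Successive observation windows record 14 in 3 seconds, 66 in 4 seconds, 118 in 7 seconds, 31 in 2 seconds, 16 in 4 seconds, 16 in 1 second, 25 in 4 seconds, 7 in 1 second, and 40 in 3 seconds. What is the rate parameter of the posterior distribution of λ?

38

Total count: 14 + 66 + 118 + 31 + 16 + 16 + 25 + 7 + 40 = 333.
Total exposure: 3 + 4 + 7 + 2 + 4 + 1 + 4 + 1 + 3 = 29 seconds.
By Gamma–Poisson conjugacy, the posterior is Gamma(α + Σx, β + Σt) = Gamma(35 + 333, 9 + 29) = Gamma(368, 38).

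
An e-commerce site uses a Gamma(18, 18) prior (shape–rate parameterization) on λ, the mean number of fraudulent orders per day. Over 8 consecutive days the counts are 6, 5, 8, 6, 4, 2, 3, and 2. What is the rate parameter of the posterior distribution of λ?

26

Total count: 6 + 5 + 8 + 6 + 4 + 2 + 3 + 2 = 36.
Total exposure: 8 days.
The Gamma prior is conjugate for the Poisson rate, so λ | data ~ Gamma(18+36, 18+8) = Gamma(54, 26).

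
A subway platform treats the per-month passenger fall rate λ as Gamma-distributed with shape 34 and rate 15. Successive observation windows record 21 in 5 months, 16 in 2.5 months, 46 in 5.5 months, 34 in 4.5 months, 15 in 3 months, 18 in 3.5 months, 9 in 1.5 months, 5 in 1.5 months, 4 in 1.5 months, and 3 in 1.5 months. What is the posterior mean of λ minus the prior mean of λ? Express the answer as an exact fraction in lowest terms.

Total count: 21 + 16 + 46 + 34 + 15 + 18 + 9 + 5 + 4 + 3 = 171.
Total exposure: 5 + 2.5 + 5.5 + 4.5 + 3 + 3.5 + 1.5 + 1.5 + 1.5 + 1.5 = 30 months.
Conjugate update: add total count to the shape and total exposure to the rate, giving Gamma(205, 45).
Posterior mean = 205/45 = 41/9; prior mean = 34/15 = 34/15. Difference = 41/9 − 34/15 = 103/45.

103/45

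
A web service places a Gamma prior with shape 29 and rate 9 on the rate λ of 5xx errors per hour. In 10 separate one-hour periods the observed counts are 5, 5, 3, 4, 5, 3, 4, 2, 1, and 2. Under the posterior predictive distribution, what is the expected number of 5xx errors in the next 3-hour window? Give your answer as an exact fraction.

189/19

Total count: 5 + 5 + 3 + 4 + 5 + 3 + 4 + 2 + 1 + 2 = 34.
Total exposure: 10 hours.
The Gamma prior is conjugate for the Poisson rate, so λ | data ~ Gamma(29+34, 9+10) = Gamma(63, 19).
Predictive mean over a 3-hour window = T·E[λ|data] = 3·63/19 = 189/19.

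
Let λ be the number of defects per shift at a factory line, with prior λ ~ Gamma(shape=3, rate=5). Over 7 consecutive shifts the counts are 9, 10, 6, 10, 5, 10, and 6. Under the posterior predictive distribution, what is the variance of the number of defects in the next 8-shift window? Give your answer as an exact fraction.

590/9

Total count: 9 + 10 + 6 + 10 + 5 + 10 + 6 = 56.
Total exposure: 7 shifts.
The Gamma prior is conjugate for the Poisson rate, so λ | data ~ Gamma(3+56, 5+7) = Gamma(59, 12).
The posterior predictive for a window of length T is Negative Binomial with variance T·α'·(β'+T)/β'² = 8·59·20/144 = 590/9.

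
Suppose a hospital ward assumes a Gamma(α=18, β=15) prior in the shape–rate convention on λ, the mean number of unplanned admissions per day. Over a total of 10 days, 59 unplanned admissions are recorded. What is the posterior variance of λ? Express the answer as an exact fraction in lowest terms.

Total count 59 over total exposure 10 days.
By Gamma–Poisson conjugacy, the posterior is Gamma(α + Σx, β + Σt) = Gamma(18 + 59, 15 + 10) = Gamma(77, 25).
Posterior variance = α'/β'² = 77/625.

77/625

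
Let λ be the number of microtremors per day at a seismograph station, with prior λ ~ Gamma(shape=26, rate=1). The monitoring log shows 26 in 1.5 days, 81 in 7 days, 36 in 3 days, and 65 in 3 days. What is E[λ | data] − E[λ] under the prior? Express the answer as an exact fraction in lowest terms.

-338/31

Total count: 26 + 81 + 36 + 65 = 208.
Total exposure: 1.5 + 7 + 3 + 3 = 14.5 days.
The Gamma prior is conjugate for the Poisson rate, so λ | data ~ Gamma(26+208, 1+14.5) = Gamma(234, 31/2).
Posterior mean = 234/(31/2) = 468/31; prior mean = 26/1 = 26. Difference = 468/31 − 26 = -338/31.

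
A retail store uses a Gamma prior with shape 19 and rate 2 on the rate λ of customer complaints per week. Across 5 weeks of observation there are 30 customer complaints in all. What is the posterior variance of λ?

Total count 30 over total exposure 5 weeks.
By Gamma–Poisson conjugacy, the posterior is Gamma(α + Σx, β + Σt) = Gamma(19 + 30, 2 + 5) = Gamma(49, 7).
Posterior variance = α'/β'² = 49/49 = 1.

1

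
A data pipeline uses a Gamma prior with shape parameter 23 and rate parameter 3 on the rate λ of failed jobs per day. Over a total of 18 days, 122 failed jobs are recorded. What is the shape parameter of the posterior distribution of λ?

145

Total count 122 over total exposure 18 days.
The Gamma prior is conjugate for the Poisson rate, so λ | data ~ Gamma(23+122, 3+18) = Gamma(145, 21).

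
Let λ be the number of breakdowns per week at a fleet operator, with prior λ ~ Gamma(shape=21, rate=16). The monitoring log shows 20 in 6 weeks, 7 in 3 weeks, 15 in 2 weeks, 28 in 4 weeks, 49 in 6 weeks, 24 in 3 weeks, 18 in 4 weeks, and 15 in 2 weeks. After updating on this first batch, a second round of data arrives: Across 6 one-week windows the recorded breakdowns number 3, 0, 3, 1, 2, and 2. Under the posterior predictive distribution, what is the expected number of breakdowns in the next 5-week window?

20

Total count: 20 + 7 + 15 + 28 + 49 + 24 + 18 + 15 = 176.
Total exposure: 6 + 3 + 2 + 4 + 6 + 3 + 4 + 2 = 30 weeks.
After the first batch: Gamma(21 + 176, 16 + 30) = Gamma(197, 46).
Total count: 3 + 0 + 3 + 1 + 2 + 2 = 11.
Total exposure: 6 weeks.
After the second batch: Gamma(197 + 11, 46 + 6) = Gamma(208, 52).
Predictive mean over a 5-week window = T·E[λ|data] = 5·208/52 = 20.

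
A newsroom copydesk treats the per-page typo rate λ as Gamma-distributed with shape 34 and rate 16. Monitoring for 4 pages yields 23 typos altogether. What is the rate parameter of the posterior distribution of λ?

Total count 23 over total exposure 4 pages.
Conjugate update: add total count to the shape and total exposure to the rate, giving Gamma(57, 20).

20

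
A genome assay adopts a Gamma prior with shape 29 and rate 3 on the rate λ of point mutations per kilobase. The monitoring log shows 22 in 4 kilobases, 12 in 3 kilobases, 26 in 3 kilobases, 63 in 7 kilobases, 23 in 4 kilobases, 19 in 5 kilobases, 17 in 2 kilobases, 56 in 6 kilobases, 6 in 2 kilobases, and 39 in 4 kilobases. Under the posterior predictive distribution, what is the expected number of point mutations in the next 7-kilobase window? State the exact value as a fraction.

Total count: 22 + 12 + 26 + 63 + 23 + 19 + 17 + 56 + 6 + 39 = 283.
Total exposure: 4 + 3 + 3 + 7 + 4 + 5 + 2 + 6 + 2 + 4 = 40 kilobases.
The Gamma prior is conjugate for the Poisson rate, so λ | data ~ Gamma(29+283, 3+40) = Gamma(312, 43).
Predictive mean over a 7-kilobase window = T·E[λ|data] = 7·312/43 = 2184/43.

2184/43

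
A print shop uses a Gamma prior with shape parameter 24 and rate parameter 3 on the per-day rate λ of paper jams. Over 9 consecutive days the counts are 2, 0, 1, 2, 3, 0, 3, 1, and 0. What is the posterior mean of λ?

Total count: 2 + 0 + 1 + 2 + 3 + 0 + 3 + 1 + 0 = 12.
Total exposure: 9 days.
By Gamma–Poisson conjugacy, the posterior is Gamma(α + Σx, β + Σt) = Gamma(24 + 12, 3 + 9) = Gamma(36, 12).
Posterior mean = α'/β' = 36/12 = 3.

3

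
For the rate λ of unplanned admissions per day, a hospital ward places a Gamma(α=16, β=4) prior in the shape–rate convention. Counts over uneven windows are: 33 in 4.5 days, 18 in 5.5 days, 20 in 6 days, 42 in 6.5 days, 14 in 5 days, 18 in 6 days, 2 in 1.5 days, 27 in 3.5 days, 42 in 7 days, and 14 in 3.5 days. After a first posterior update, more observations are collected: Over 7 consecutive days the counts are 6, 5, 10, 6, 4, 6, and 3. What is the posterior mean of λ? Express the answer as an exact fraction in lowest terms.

Total count: 33 + 18 + 20 + 42 + 14 + 18 + 2 + 27 + 42 + 14 = 230.
Total exposure: 4.5 + 5.5 + 6 + 6.5 + 5 + 6 + 1.5 + 3.5 + 7 + 3.5 = 49 days.
After the first batch: Gamma(16 + 230, 4 + 49) = Gamma(246, 53).
Total count: 6 + 5 + 10 + 6 + 4 + 6 + 3 = 40.
Total exposure: 7 days.
After the second batch: Gamma(246 + 40, 53 + 7) = Gamma(286, 60).
Posterior mean = α'/β' = 286/60 = 143/30.

143/30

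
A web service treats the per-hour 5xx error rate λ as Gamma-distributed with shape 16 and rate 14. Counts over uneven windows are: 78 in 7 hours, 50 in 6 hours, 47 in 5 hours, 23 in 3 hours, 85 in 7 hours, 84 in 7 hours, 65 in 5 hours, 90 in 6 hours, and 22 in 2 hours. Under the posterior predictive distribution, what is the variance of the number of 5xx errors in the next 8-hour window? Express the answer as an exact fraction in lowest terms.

Total count: 78 + 50 + 47 + 23 + 85 + 84 + 65 + 90 + 22 = 544.
Total exposure: 7 + 6 + 5 + 3 + 7 + 7 + 5 + 6 + 2 = 48 hours.
Conjugate update: add total count to the shape and total exposure to the rate, giving Gamma(560, 62).
The posterior predictive for a window of length T is Negative Binomial with variance T·α'·(β'+T)/β'² = 8·560·70/3844 = 78400/961.

78400/961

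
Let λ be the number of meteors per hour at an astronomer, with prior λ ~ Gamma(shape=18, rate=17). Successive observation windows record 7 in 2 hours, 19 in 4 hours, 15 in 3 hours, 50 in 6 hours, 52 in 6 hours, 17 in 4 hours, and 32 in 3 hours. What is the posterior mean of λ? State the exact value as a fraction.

Total count: 7 + 19 + 15 + 50 + 52 + 17 + 32 = 192.
Total exposure: 2 + 4 + 3 + 6 + 6 + 4 + 3 = 28 hours.
The Gamma prior is conjugate for the Poisson rate, so λ | data ~ Gamma(18+192, 17+28) = Gamma(210, 45).
Posterior mean = α'/β' = 210/45 = 14/3.

14/3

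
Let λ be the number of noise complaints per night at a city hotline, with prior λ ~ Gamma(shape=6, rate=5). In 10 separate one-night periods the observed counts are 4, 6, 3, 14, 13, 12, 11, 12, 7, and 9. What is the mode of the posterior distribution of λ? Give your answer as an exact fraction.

32/5

Total count: 4 + 6 + 3 + 14 + 13 + 12 + 11 + 12 + 7 + 9 = 91.
Total exposure: 10 nights.
Conjugate update: add total count to the shape and total exposure to the rate, giving Gamma(97, 15).
Posterior mode = (α'−1)/β' = 96/15 = 32/5.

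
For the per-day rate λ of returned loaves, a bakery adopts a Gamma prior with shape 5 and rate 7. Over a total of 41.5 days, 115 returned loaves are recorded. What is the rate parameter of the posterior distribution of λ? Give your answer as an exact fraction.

Total count 115 over total exposure 41.5 days.
Gamma(α, β) with Poisson data over total exposure Σt gives posterior Gamma(α+Σx, β+Σt) = Gamma(120, 97/2).

97/2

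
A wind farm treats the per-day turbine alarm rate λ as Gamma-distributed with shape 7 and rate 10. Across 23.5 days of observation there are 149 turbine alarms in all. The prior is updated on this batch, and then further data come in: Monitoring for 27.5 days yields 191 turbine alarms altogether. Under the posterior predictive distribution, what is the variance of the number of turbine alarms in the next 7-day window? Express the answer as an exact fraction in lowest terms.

Total count 149 over total exposure 23.5 days.
After the first batch: Gamma(7 + 149, 10 + 23.5) = Gamma(156, 67/2).
Total count 191 over total exposure 27.5 days.
After the second batch: Gamma(156 + 191, 67/2 + 27.5) = Gamma(347, 61).
The posterior predictive for a window of length T is Negative Binomial with variance T·α'·(β'+T)/β'² = 7·347·68/3721 = 165172/3721.

165172/3721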